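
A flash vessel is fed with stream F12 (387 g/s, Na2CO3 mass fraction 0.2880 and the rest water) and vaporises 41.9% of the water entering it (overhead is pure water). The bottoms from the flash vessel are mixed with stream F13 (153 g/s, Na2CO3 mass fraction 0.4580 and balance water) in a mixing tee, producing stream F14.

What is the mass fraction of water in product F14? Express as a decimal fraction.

Vapour removed = 0.419×0.712×387 = 115.45 g/s; concentrate = 271.55 g/s.
water reaching the mixer = 160.09 (from concentrate) + 153×0.542 = 243.02 g/s.
Product flow = 271.55 + 153 = 424.55 g/s; water fraction = 0.5724.

0.5724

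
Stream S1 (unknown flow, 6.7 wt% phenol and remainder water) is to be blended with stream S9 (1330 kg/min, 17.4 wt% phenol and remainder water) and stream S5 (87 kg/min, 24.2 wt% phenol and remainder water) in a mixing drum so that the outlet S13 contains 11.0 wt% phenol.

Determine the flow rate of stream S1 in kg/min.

Let S1 be the unknown flow. Total out = 1417 + S1.
phenol balance: 252.47 + 0.067·S1 = 0.110·(1417 + S1)
(0.067 − 0.110)·S1 = 0.110×1417 − 252.47 = -96.604
S1 = -96.604 / -0.043 = 2246.6 kg/min

2247 kg/min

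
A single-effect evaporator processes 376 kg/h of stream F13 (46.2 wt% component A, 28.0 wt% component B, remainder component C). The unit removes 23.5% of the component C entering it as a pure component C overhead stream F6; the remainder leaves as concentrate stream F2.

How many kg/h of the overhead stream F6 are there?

component C entering = 376×0.258 = 97.008 kg/h; overhead removed = 0.235×97.008 = 22.797 kg/h.

22.8 kg/h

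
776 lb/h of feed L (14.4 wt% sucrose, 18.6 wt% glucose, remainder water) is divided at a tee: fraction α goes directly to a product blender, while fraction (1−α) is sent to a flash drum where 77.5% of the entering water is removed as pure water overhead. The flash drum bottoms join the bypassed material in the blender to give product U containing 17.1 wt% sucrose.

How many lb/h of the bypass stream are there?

All 776×0.144 = 111.74 lb/h of sucrose reaches U, so U = 111.74/0.171 = 653.47 lb/h and vapour = 122.53 lb/h.
The evaporator receives (1−α)·776 of feed at 0.670 water and removes 0.775 of that water:
0.775×0.670×(1−α)×776 = 122.53
(1−α) = 122.53/402.94 = 0.3041;  α = 0.6959.
Bypass flow = 0.6959×776 = 540.03 lb/h.

540 lb/h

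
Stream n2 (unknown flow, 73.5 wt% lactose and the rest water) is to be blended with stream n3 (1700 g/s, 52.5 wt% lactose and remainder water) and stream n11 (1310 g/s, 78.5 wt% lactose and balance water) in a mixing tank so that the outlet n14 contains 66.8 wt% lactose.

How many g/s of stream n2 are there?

1341 g/s

Let n2 be the unknown flow. Total out = 3010 + n2.
lactose balance: 1920.9 + 0.735·n2 = 0.668·(3010 + n2)
(0.735 − 0.668)·n2 = 0.668×3010 − 1920.9 = 89.83
n2 = 89.83 / 0.067 = 1340.7 g/s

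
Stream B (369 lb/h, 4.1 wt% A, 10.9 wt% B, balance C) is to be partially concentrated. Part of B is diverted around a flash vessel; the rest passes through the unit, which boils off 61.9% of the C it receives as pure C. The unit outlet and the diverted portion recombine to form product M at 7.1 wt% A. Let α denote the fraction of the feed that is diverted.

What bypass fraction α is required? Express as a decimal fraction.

0.197

All 369×0.041 = 15.129 lb/h of A reaches M, so M = 15.129/0.071 = 213.08 lb/h and vapour = 155.92 lb/h.
The evaporator receives (1−α)·369 of feed at 0.850 C and removes 0.619 of that C:
0.619×0.850×(1−α)×369 = 155.92
(1−α) = 155.92/194.15 = 0.8031;  α = 0.1969.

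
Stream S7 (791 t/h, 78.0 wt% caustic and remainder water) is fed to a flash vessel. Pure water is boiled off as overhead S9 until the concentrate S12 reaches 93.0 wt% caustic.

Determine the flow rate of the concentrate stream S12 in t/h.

663.4 t/h

caustic is conserved: 791×0.780 = 616.98 t/h all reports to the concentrate.
Concentrate = 616.98/(target fraction) = 663.42 t/h.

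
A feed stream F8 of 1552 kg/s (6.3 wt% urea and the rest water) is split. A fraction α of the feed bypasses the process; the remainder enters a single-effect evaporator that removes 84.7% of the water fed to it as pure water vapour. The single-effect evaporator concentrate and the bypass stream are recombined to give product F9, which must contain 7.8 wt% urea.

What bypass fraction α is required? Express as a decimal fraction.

0.758

All 1552×0.063 = 97.776 kg/s of urea reaches F9, so F9 = 97.776/0.078 = 1253.5 kg/s and vapour = 298.46 kg/s.
The evaporator receives (1−α)·1552 of feed at 0.937 water and removes 0.847 of that water:
0.847×0.937×(1−α)×1552 = 298.46
(1−α) = 298.46/1231.7 = 0.2423;  α = 0.7577.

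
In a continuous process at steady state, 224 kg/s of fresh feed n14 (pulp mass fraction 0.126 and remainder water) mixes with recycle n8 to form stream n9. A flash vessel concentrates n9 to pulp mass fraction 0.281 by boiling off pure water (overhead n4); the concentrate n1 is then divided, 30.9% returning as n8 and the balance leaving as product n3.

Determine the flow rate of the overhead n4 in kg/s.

Overall pulp balance (none leaves overhead): pulp in fresh feed = pulp in product, i.e. 224×0.126 = (1−0.309)·n1·0.281.
n1 = 28.224/(0.281×0.691) = 145.36 kg/s.
Recycle n8 = 0.309×145.36 = 44.915 kg/s.
Combined feed n9 = 224 + 44.915 = 268.92 kg/s.
Overhead n4 = n9 − n1 = 268.92 − 145.36 = 123.56 kg/s.

123.6 kg/s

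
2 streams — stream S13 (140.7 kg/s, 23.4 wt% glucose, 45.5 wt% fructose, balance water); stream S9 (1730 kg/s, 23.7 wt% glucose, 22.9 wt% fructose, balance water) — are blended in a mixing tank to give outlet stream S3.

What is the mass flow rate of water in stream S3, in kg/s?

water out = water in = 140.7×0.311 + 1730×0.534 = 967.58 kg/s.

967.6 kg/s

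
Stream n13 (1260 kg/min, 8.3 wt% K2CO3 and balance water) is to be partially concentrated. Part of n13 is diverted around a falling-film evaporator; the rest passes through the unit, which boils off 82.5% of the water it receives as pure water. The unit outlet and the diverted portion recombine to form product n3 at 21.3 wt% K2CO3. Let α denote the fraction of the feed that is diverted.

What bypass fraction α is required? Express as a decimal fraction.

0.193

All 1260×0.083 = 104.58 kg/min of K2CO3 reaches n3, so n3 = 104.58/0.213 = 490.99 kg/min and vapour = 769.01 kg/min.
The evaporator receives (1−α)·1260 of feed at 0.917 water and removes 0.825 of that water:
0.825×0.917×(1−α)×1260 = 769.01
(1−α) = 769.01/953.22 = 0.8068;  α = 0.1932.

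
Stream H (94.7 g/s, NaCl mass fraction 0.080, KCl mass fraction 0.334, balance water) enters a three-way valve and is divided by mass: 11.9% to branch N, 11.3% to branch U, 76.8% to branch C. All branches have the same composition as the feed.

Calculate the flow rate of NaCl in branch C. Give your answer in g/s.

Branch C total = 0.768×94.7 = 72.73 g/s.
NaCl in C = 0.080×72.73 = 5.8184 g/s.

5.818 g/s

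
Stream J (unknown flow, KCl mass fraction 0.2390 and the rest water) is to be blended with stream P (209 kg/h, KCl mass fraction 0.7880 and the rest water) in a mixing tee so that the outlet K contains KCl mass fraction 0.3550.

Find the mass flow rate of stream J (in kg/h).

Let J be the unknown flow. Total out = 209 + J.
KCl balance: 164.69 + 0.239·J = 0.355·(209 + J)
(0.239 − 0.355)·J = 0.355×209 − 164.69 = -90.497
J = -90.497 / -0.116 = 780.15 kg/h

780.1 kg/h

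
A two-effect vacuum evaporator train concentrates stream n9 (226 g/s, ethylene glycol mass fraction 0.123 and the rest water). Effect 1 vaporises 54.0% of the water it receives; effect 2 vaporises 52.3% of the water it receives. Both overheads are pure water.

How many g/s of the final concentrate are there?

71.29 g/s

water in feed = 226×0.877 = 198.2 g/s.
After stage 1: water left = (1−0.540)×198.2 = 91.173; stream total = 118.97 g/s.
After stage 2: water left = (1−0.523)×91.173 = 43.489; final concentrate = 71.287 g/s.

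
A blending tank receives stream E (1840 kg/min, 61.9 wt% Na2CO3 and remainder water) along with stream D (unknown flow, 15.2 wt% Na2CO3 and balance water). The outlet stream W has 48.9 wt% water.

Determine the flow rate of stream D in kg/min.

553.5 kg/min

Let D be the unknown flow. Total out = 1840 + D.
water balance: 701.04 + 0.848·D = 0.489·(1840 + D)
(0.848 − 0.489)·D = 0.489×1840 − 701.04 = 198.72
D = 198.72 / 0.359 = 553.54 kg/min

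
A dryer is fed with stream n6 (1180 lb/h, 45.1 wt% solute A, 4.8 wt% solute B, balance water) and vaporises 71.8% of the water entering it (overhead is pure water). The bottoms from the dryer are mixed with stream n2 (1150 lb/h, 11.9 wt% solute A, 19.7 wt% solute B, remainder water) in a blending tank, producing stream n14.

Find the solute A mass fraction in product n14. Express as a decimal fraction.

0.3511

Vapour removed = 0.718×0.501×1180 = 424.47 lb/h; concentrate = 755.53 lb/h.
solute A reaching the mixer = 532.18 (from concentrate) + 1150×0.119 = 669.03 lb/h.
Product flow = 755.53 + 1150 = 1905.5 lb/h; solute A fraction = 0.3511.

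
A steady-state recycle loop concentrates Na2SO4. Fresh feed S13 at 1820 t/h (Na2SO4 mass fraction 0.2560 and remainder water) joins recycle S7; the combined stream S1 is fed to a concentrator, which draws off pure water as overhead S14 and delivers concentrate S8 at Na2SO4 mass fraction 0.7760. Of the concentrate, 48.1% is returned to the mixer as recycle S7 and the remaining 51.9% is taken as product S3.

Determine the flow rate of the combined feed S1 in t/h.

2376 t/h

Overall Na2SO4 balance (none leaves overhead): Na2SO4 in fresh feed = Na2SO4 in product, i.e. 1820×0.256 = (1−0.481)·S8·0.776.
S8 = 465.92/(0.776×0.519) = 1156.9 t/h.
Recycle S7 = 0.481×1156.9 = 556.45 t/h.
Combined feed S1 = 1820 + 556.45 = 2376.5 t/h.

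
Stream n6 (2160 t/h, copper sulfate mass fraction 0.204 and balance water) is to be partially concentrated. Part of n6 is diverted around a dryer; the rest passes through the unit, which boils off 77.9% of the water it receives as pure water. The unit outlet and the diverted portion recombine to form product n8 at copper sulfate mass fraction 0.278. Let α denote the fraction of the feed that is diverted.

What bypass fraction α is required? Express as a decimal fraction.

0.571

All 2160×0.204 = 440.64 t/h of copper sulfate reaches n8, so n8 = 440.64/0.278 = 1585 t/h and vapour = 574.96 t/h.
The evaporator receives (1−α)·2160 of feed at 0.796 water and removes 0.779 of that water:
0.779×0.796×(1−α)×2160 = 574.96
(1−α) = 574.96/1339.4 = 0.4293;  α = 0.5707.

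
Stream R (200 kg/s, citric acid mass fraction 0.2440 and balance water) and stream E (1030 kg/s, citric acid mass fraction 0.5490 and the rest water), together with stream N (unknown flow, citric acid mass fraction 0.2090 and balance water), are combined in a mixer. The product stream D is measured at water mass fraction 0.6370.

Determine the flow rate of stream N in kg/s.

Let N be the unknown flow. Total out = 1230 + N.
water balance: 615.73 + 0.791·N = 0.637·(1230 + N)
(0.791 − 0.637)·N = 0.637×1230 − 615.73 = 167.78
N = 167.78 / 0.154 = 1089.5 kg/s

1089 kg/s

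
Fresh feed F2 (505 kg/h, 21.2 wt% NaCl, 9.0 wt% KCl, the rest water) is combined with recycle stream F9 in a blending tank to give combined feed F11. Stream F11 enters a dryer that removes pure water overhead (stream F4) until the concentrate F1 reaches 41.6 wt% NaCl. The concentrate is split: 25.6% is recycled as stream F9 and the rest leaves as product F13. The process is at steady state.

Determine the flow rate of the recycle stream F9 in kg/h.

Overall NaCl balance (none leaves overhead): NaCl in fresh feed = NaCl in product, i.e. 505×0.212 = (1−0.256)·F1·0.416.
F1 = 107.06/(0.416×0.744) = 345.91 kg/h.
Recycle F9 = 0.256×345.91 = 88.553 kg/h.

88.55 kg/h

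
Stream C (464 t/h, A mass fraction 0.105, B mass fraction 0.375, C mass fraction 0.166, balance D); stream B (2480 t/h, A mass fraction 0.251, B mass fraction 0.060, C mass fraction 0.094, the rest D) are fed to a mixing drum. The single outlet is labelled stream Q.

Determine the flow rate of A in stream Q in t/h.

A out = A in = 464×0.105 + 2480×0.251 = 671.2 t/h.

671.2 t/h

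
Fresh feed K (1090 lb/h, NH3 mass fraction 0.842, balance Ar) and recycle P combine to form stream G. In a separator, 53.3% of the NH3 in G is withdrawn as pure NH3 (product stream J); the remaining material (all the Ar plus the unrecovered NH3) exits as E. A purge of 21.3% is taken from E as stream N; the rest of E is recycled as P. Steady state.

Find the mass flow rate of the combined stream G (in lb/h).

2260 lb/h

Ar enters only via K and leaves only via the purge: 1090×0.158 = 0.213×(Ar in E), and the separator passes all Ar, so Ar in G = Ar in E = 808.54 lb/h.
NH3 in G: m_A = 1090×0.842 + (1−0.213)·(1−0.533)·m_A, so m_A = 917.78/0.6325 = 1451.1 lb/h.
G = 1451.1 + 808.54 = 2259.6 lb/h.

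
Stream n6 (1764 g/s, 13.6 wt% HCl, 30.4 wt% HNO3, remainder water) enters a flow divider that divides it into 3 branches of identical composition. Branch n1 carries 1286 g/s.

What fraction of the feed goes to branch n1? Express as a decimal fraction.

0.729

Fraction to n1 = 1286/1764 = 0.7290.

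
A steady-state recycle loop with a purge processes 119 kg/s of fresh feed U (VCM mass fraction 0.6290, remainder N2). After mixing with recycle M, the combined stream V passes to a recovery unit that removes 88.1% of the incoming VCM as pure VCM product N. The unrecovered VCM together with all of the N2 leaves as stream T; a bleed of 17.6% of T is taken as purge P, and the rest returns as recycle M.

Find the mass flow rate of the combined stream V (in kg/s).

333.8 kg/s

N2 enters only via U and leaves only via the purge: 119×0.371 = 0.176×(N2 in T), and the recovery unit passes all N2, so N2 in V = N2 in T = 250.85 kg/s.
VCM in V: m_A = 119×0.629 + (1−0.176)·(1−0.881)·m_A, so m_A = 74.851/0.9019 = 82.989 kg/s.
V = 82.989 + 250.85 = 333.84 kg/s.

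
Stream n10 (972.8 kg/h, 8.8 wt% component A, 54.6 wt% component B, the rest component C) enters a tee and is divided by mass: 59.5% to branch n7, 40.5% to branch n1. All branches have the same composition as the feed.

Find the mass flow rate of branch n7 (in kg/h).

Branch n7 flow = 0.595×972.8 = 578.82 kg/h.

578.8 kg/h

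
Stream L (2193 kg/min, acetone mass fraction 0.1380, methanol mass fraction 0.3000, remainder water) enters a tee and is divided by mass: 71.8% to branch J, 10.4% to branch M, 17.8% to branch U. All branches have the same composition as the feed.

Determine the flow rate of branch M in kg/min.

228.1 kg/min

Branch M flow = 0.104×2193 = 228.07 kg/min.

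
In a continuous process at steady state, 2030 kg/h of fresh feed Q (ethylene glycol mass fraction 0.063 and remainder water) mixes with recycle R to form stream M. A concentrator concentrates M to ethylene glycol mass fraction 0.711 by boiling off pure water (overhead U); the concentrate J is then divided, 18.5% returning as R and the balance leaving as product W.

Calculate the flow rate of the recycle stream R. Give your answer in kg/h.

Overall ethylene glycol balance (none leaves overhead): ethylene glycol in fresh feed = ethylene glycol in product, i.e. 2030×0.063 = (1−0.185)·J·0.711.
J = 127.89/(0.711×0.815) = 220.7 kg/h.
Recycle R = 0.185×220.7 = 40.83 kg/h.

40.83 kg/h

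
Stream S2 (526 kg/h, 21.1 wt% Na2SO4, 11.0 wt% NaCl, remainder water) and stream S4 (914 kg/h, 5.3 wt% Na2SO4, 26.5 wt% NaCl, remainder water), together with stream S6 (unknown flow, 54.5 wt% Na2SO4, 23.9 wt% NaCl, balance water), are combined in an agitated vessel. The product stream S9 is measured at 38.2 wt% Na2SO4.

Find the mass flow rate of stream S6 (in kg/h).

2397 kg/h

Let S6 be the unknown flow. Total out = 1440 + S6.
Na2SO4 balance: 159.43 + 0.545·S6 = 0.382·(1440 + S6)
(0.545 − 0.382)·S6 = 0.382×1440 − 159.43 = 390.65
S6 = 390.65 / 0.163 = 2396.6 kg/h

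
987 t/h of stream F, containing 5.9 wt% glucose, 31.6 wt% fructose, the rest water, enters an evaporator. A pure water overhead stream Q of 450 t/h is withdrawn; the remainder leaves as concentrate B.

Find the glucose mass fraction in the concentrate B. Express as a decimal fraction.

0.108

glucose is not removed: 987×0.059 = 58.233 t/h of glucose enters B.
Concentrate = 987 − 450 = 537 t/h.
Mass fraction = 58.233/537 = 0.108.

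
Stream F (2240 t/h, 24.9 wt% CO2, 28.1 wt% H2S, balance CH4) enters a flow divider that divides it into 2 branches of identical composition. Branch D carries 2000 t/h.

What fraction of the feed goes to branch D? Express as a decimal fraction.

0.893

Fraction to D = 2000/2240 = 0.8929.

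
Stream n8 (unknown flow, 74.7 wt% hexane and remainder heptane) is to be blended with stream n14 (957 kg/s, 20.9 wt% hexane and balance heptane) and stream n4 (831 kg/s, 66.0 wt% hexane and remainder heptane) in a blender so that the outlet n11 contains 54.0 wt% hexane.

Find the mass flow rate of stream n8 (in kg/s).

1049 kg/s

Let n8 be the unknown flow. Total out = 1788 + n8.
hexane balance: 748.47 + 0.747·n8 = 0.540·(1788 + n8)
(0.747 − 0.540)·n8 = 0.540×1788 − 748.47 = 217.05
n8 = 217.05 / 0.207 = 1048.5 kg/s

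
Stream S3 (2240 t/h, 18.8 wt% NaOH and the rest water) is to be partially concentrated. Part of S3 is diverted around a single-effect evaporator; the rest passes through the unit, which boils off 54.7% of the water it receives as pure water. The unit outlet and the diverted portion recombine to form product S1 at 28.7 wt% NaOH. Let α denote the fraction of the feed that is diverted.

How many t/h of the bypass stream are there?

500.4 t/h

All 2240×0.188 = 421.12 t/h of NaOH reaches S1, so S1 = 421.12/0.287 = 1467.3 t/h and vapour = 772.68 t/h.
The evaporator receives (1−α)·2240 of feed at 0.812 water and removes 0.547 of that water:
0.547×0.812×(1−α)×2240 = 772.68
(1−α) = 772.68/994.93 = 0.7766;  α = 0.2234.
Bypass flow = 0.2234×2240 = 500.37 t/h.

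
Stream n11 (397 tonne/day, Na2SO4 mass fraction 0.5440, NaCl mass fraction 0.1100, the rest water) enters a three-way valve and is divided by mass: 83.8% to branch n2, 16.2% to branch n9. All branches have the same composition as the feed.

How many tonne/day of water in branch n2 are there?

115.1 tonne/day

Branch n2 total = 0.838×397 = 332.69 tonne/day.
water in n2 = 0.346×332.69 = 115.11 tonne/day.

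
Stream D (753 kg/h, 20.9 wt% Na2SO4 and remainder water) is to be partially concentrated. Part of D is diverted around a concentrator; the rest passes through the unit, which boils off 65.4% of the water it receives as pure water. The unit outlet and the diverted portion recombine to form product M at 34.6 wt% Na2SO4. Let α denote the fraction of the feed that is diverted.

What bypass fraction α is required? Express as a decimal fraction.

All 753×0.209 = 157.38 kg/h of Na2SO4 reaches M, so M = 157.38/0.346 = 454.85 kg/h and vapour = 298.15 kg/h.
The evaporator receives (1−α)·753 of feed at 0.791 water and removes 0.654 of that water:
0.654×0.791×(1−α)×753 = 298.15
(1−α) = 298.15/389.54 = 0.7654;  α = 0.2346.

0.235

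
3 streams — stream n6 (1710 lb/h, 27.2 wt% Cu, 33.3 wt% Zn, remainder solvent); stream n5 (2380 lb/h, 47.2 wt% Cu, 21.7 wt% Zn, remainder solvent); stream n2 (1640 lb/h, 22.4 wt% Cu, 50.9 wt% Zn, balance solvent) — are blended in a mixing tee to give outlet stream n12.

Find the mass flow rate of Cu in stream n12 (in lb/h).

Cu out = Cu in = 1710×0.272 + 2380×0.472 + 1640×0.224 = 1955.8 lb/h.

1956 lb/h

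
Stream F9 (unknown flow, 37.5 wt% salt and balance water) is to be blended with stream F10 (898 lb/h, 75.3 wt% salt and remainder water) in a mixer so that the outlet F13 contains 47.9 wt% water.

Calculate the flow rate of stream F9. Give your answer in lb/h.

1427 lb/h

Let F9 be the unknown flow. Total out = 898 + F9.
water balance: 221.81 + 0.625·F9 = 0.479·(898 + F9)
(0.625 − 0.479)·F9 = 0.479×898 − 221.81 = 208.34
F9 = 208.34 / 0.146 = 1427 lb/h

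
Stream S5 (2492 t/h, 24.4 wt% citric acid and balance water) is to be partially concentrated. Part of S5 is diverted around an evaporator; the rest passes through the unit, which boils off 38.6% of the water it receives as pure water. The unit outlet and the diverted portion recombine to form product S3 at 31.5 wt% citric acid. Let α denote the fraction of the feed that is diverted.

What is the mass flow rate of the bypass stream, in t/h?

567.2 t/h

All 2492×0.244 = 608.05 t/h of citric acid reaches S3, so S3 = 608.05/0.315 = 1930.3 t/h and vapour = 561.69 t/h.
The evaporator receives (1−α)·2492 of feed at 0.756 water and removes 0.386 of that water:
0.386×0.756×(1−α)×2492 = 561.69
(1−α) = 561.69/727.21 = 0.7724;  α = 0.2276.
Bypass flow = 0.2276×2492 = 567.2 t/h.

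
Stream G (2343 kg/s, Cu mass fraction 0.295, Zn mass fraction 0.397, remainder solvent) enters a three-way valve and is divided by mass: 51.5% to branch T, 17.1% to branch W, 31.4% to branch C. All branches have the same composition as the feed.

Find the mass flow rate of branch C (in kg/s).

Branch C flow = 0.314×2343 = 735.7 kg/s.

735.7 kg/s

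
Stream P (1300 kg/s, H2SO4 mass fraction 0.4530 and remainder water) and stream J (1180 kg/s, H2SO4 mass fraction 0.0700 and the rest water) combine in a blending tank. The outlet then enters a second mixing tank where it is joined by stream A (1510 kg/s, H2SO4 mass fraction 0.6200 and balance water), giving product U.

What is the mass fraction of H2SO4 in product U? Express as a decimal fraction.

Overall, product flow = 3990 kg/s.
H2SO4 in = 1300×0.453 + 1180×0.070 + 1510×0.620 = 1607.7 kg/s.
H2SO4 fraction in U = 0.4029.

0.4029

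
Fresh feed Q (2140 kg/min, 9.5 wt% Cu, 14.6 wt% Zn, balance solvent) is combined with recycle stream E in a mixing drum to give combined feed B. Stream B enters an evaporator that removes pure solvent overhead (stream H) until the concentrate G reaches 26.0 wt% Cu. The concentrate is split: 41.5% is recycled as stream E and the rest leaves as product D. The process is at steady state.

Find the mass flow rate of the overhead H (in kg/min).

1358 kg/min

Overall Cu balance (none leaves overhead): Cu in fresh feed = Cu in product, i.e. 2140×0.095 = (1−0.415)·G·0.260.
G = 203.3/(0.260×0.585) = 1336.6 kg/min.
Recycle E = 0.415×1336.6 = 554.7 kg/min.
Combined feed B = 2140 + 554.7 = 2694.7 kg/min.
Overhead H = B − G = 2694.7 − 1336.6 = 1358.1 kg/min.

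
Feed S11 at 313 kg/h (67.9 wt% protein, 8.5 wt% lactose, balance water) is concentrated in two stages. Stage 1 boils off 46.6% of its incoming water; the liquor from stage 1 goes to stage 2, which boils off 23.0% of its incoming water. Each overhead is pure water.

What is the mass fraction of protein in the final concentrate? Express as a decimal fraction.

0.789

water in feed = 313×0.236 = 73.868 kg/h.
After stage 1: water left = (1−0.466)×73.868 = 39.446; stream total = 278.58 kg/h.
After stage 2: water left = (1−0.230)×39.446 = 30.373; final concentrate = 269.51 kg/h.
protein fraction = 212.53/269.51 = 0.789.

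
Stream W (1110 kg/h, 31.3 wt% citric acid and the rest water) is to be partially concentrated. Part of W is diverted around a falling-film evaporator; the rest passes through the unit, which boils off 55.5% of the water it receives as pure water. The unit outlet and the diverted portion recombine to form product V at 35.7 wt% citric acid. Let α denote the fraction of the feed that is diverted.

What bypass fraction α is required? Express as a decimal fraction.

All 1110×0.313 = 347.43 kg/h of citric acid reaches V, so V = 347.43/0.357 = 973.19 kg/h and vapour = 136.81 kg/h.
The evaporator receives (1−α)·1110 of feed at 0.687 water and removes 0.555 of that water:
0.555×0.687×(1−α)×1110 = 136.81
(1−α) = 136.81/423.23 = 0.3232;  α = 0.6768.

0.677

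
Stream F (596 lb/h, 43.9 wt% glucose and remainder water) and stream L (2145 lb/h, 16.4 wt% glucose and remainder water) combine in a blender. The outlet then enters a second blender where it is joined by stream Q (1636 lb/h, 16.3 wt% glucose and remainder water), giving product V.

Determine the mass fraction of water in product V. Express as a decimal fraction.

Overall, product flow = 4377 lb/h.
water in = 596×0.561 + 2145×0.836 + 1636×0.837 = 3496.9 lb/h.
water fraction in V = 0.799.

0.799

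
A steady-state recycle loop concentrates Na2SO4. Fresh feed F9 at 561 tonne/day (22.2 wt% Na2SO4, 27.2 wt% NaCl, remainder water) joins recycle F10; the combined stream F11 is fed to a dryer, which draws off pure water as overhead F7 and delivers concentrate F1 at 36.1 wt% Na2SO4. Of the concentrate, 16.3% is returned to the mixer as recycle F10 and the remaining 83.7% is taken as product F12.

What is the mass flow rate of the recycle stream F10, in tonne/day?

Overall Na2SO4 balance (none leaves overhead): Na2SO4 in fresh feed = Na2SO4 in product, i.e. 561×0.222 = (1−0.163)·F1·0.361.
F1 = 124.54/(0.361×0.837) = 412.18 tonne/day.
Recycle F10 = 0.163×412.18 = 67.185 tonne/day.

67.18 tonne/day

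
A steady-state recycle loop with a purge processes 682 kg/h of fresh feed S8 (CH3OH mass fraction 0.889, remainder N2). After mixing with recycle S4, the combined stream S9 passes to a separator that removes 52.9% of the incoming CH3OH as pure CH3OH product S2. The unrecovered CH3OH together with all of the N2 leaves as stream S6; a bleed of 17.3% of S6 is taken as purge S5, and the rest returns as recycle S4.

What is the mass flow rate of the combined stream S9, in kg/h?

1431 kg/h

N2 enters only via S8 and leaves only via the purge: 682×0.111 = 0.173×(N2 in S6), and the separator passes all N2, so N2 in S9 = N2 in S6 = 437.58 kg/h.
CH3OH in S9: m_A = 682×0.889 + (1−0.173)·(1−0.529)·m_A, so m_A = 606.3/0.6105 = 993.14 kg/h.
S9 = 993.14 + 437.58 = 1430.7 kg/h.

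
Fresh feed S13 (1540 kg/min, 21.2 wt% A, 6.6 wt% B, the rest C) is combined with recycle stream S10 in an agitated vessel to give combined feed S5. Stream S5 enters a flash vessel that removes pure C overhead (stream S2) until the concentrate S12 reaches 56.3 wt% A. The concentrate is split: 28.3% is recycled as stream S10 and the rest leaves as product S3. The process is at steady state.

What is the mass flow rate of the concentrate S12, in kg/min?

808.8 kg/min

Overall A balance (none leaves overhead): A in fresh feed = A in product, i.e. 1540×0.212 = (1−0.283)·S12·0.563.
S12 = 326.48/(0.563×0.717) = 808.78 kg/min.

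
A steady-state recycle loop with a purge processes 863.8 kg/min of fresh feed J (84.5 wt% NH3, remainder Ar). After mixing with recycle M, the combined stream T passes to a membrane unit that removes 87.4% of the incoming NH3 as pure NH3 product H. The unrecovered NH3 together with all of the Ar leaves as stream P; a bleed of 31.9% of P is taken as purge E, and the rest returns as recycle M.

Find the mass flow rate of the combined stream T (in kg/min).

1218 kg/min

Ar enters only via J and leaves only via the purge: 863.8×0.155 = 0.319×(Ar in P), and the membrane unit passes all Ar, so Ar in T = Ar in P = 419.71 kg/min.
NH3 in T: m_A = 863.8×0.845 + (1−0.319)·(1−0.874)·m_A, so m_A = 729.91/0.9142 = 798.42 kg/min.
T = 798.42 + 419.71 = 1218.1 kg/min.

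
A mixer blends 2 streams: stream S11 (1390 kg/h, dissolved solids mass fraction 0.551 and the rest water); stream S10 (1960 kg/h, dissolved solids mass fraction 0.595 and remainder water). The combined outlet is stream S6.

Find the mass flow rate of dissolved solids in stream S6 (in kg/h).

1932 kg/h

dissolved solids out = dissolved solids in = 1390×0.551 + 1960×0.595 = 1932.1 kg/h.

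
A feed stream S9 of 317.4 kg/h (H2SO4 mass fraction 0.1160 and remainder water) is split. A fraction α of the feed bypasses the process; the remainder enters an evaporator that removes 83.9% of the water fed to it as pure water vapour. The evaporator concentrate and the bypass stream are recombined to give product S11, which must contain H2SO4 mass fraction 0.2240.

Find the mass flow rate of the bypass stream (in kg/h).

All 317.4×0.116 = 36.818 kg/h of H2SO4 reaches S11, so S11 = 36.818/0.224 = 164.37 kg/h and vapour = 153.03 kg/h.
The evaporator receives (1−α)·317.4 of feed at 0.884 water and removes 0.839 of that water:
0.839×0.884×(1−α)×317.4 = 153.03
(1−α) = 153.03/235.41 = 0.6501;  α = 0.3499.
Bypass flow = 0.3499×317.4 = 111.07 kg/h.

111.1 kg/h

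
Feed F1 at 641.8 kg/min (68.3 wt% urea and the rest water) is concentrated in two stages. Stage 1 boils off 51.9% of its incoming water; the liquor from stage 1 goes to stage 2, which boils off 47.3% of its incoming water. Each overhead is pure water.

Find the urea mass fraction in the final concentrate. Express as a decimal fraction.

0.895

water in feed = 641.8×0.317 = 203.45 kg/min.
After stage 1: water left = (1−0.519)×203.45 = 97.86; stream total = 536.21 kg/min.
After stage 2: water left = (1−0.473)×97.86 = 51.572; final concentrate = 489.92 kg/min.
urea fraction = 438.35/489.92 = 0.895.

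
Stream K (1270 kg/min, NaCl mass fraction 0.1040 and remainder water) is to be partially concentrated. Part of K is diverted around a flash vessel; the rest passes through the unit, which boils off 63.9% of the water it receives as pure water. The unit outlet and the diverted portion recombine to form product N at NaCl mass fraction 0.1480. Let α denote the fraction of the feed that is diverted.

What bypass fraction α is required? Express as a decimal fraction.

0.481

All 1270×0.104 = 132.08 kg/min of NaCl reaches N, so N = 132.08/0.148 = 892.43 kg/min and vapour = 377.57 kg/min.
The evaporator receives (1−α)·1270 of feed at 0.896 water and removes 0.639 of that water:
0.639×0.896×(1−α)×1270 = 377.57
(1−α) = 377.57/727.13 = 0.5193;  α = 0.4807.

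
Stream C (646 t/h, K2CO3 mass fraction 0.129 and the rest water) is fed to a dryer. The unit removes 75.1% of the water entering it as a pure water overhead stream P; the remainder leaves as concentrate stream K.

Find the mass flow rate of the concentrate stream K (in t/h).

223.4 t/h

water entering = 646×0.871 = 562.67 t/h; overhead removed = 0.751×562.67 = 422.56 t/h.
Concentrate = 646 − 422.56 = 223.44 t/h.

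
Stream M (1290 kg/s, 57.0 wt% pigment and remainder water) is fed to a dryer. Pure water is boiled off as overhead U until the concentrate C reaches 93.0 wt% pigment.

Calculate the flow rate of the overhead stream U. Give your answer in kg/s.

pigment is conserved: 1290×0.570 = 735.3 kg/s all reports to the concentrate.
Concentrate = 735.3/(target fraction) = 790.65 kg/s.
Overhead = 1290 − 790.65 = 499.35 kg/s.

499.4 kg/s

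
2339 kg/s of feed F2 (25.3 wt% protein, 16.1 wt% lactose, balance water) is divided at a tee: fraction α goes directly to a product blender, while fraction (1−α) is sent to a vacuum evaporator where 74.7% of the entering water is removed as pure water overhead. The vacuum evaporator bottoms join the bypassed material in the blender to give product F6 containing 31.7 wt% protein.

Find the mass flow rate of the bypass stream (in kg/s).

1260 kg/s

All 2339×0.253 = 591.77 kg/s of protein reaches F6, so F6 = 591.77/0.317 = 1866.8 kg/s and vapour = 472.23 kg/s.
The evaporator receives (1−α)·2339 of feed at 0.586 water and removes 0.747 of that water:
0.747×0.586×(1−α)×2339 = 472.23
(1−α) = 472.23/1023.9 = 0.4612;  α = 0.5388.
Bypass flow = 0.5388×2339 = 1260.2 kg/s.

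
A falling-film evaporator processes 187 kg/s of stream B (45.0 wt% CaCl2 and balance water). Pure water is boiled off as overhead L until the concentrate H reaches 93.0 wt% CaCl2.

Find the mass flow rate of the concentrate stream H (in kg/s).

CaCl2 is conserved: 187×0.450 = 84.15 kg/s all reports to the concentrate.
Concentrate = 84.15/(target fraction) = 90.484 kg/s.

90.48 kg/s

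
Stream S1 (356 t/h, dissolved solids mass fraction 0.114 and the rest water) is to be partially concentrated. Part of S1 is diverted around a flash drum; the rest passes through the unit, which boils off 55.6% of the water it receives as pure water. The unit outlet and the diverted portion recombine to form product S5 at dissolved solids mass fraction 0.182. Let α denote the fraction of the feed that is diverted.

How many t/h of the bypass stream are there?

All 356×0.114 = 40.584 t/h of dissolved solids reaches S5, so S5 = 40.584/0.182 = 222.99 t/h and vapour = 133.01 t/h.
The evaporator receives (1−α)·356 of feed at 0.886 water and removes 0.556 of that water:
0.556×0.886×(1−α)×356 = 133.01
(1−α) = 133.01/175.37 = 0.7585;  α = 0.2415.
Bypass flow = 0.2415×356 = 85.991 t/h.

85.99 t/h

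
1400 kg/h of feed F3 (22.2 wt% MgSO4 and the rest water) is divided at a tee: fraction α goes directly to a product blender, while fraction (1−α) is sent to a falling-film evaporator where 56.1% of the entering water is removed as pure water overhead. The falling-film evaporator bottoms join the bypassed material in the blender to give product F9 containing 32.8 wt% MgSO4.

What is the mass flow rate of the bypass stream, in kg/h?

363.4 kg/h

All 1400×0.222 = 310.8 kg/h of MgSO4 reaches F9, so F9 = 310.8/0.328 = 947.56 kg/h and vapour = 452.44 kg/h.
The evaporator receives (1−α)·1400 of feed at 0.778 water and removes 0.561 of that water:
0.561×0.778×(1−α)×1400 = 452.44
(1−α) = 452.44/611.04 = 0.7404;  α = 0.2596.
Bypass flow = 0.2596×1400 = 363.38 kg/h.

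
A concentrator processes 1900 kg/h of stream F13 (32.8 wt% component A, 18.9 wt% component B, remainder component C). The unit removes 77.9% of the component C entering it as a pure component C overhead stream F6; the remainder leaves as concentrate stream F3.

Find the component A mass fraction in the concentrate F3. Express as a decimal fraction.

0.5259

component A is not removed: 1900×0.328 = 623.2 kg/h of component A enters F3.
component C entering = 1900×0.483 = 917.7 kg/h; overhead removed = 0.779×917.7 = 714.89 kg/h.
Concentrate = 1900 − 714.89 = 1185.1 kg/h.
Mass fraction = 623.2/1185.1 = 0.5259.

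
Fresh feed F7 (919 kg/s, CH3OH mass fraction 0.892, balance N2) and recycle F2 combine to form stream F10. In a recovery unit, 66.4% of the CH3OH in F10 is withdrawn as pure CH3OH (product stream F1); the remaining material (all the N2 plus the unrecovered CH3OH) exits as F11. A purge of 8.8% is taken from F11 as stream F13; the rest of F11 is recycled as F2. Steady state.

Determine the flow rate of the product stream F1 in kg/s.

784.8 kg/s

CH3OH in F10: m_A = 919×0.892 + (1−0.088)·(1−0.664)·m_A, so m_A = 819.75/0.6936 = 1181.9 kg/s.
Product F1 = 0.664×1181.9 = 784.8 kg/s.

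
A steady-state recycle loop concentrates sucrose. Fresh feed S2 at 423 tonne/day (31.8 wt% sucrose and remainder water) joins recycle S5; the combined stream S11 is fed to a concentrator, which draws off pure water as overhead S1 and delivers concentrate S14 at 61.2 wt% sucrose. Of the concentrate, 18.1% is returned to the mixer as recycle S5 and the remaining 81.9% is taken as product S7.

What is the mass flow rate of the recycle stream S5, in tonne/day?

48.57 tonne/day

Overall sucrose balance (none leaves overhead): sucrose in fresh feed = sucrose in product, i.e. 423×0.318 = (1−0.181)·S14·0.612.
S14 = 134.51/(0.612×0.819) = 268.37 tonne/day.
Recycle S5 = 0.181×268.37 = 48.575 tonne/day.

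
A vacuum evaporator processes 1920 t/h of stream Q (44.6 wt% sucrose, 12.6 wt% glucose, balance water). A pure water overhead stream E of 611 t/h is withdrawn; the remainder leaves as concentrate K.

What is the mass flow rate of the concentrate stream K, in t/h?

Concentrate = 1920 − 611 = 1309 t/h.

1309 t/h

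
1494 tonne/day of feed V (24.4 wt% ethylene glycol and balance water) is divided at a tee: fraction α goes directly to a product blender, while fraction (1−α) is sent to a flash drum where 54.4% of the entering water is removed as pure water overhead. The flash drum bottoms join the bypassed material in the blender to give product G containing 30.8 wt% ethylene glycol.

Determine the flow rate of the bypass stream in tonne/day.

All 1494×0.244 = 364.54 tonne/day of ethylene glycol reaches G, so G = 364.54/0.308 = 1183.6 tonne/day and vapour = 310.44 tonne/day.
The evaporator receives (1−α)·1494 of feed at 0.756 water and removes 0.544 of that water:
0.544×0.756×(1−α)×1494 = 310.44
(1−α) = 310.44/614.43 = 0.5053;  α = 0.4947.
Bypass flow = 0.4947×1494 = 739.15 tonne/day.

739.2 tonne/day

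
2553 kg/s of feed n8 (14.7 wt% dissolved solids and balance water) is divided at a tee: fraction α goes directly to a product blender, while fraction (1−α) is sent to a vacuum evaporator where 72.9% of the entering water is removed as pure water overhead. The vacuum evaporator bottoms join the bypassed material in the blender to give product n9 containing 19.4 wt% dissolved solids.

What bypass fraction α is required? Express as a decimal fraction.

0.610

All 2553×0.147 = 375.29 kg/s of dissolved solids reaches n9, so n9 = 375.29/0.194 = 1934.5 kg/s and vapour = 618.51 kg/s.
The evaporator receives (1−α)·2553 of feed at 0.853 water and removes 0.729 of that water:
0.729×0.853×(1−α)×2553 = 618.51
(1−α) = 618.51/1587.5 = 0.3896;  α = 0.6104.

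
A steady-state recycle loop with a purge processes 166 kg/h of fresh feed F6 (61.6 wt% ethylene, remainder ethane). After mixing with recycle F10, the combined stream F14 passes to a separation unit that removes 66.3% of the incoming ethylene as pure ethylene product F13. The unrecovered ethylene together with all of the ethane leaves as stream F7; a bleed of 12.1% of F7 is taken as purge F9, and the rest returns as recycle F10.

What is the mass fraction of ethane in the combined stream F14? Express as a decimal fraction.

ethane enters only via F6 and leaves only via the purge: 166×0.384 = 0.121×(ethane in F7), and the separation unit passes all ethane, so ethane in F14 = ethane in F7 = 526.81 kg/h.
ethylene in F14: m_A = 166×0.616 + (1−0.121)·(1−0.663)·m_A, so m_A = 102.26/0.7038 = 145.3 kg/h.
F14 = 145.3 + 526.81 = 672.11 kg/h.
ethane fraction in F14 = 526.81/672.11 = 0.784.

0.784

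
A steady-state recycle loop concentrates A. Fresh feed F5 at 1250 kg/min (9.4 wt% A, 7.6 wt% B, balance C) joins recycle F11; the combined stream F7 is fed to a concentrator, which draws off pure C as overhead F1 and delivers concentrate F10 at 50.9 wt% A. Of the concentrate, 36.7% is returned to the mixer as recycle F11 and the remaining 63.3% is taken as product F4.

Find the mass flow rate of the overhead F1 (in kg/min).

Overall A balance (none leaves overhead): A in fresh feed = A in product, i.e. 1250×0.094 = (1−0.367)·F10·0.509.
F10 = 117.5/(0.509×0.633) = 364.68 kg/min.
Recycle F11 = 0.367×364.68 = 133.84 kg/min.
Combined feed F7 = 1250 + 133.84 = 1383.8 kg/min.
Overhead F1 = F7 − F10 = 1383.8 − 364.68 = 1019.2 kg/min.

1019 kg/min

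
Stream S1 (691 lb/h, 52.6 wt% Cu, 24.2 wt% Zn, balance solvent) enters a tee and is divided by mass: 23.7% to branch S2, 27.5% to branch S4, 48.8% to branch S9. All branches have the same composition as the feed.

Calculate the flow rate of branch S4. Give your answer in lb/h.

190 lb/h

Branch S4 flow = 0.275×691 = 190.03 lb/h.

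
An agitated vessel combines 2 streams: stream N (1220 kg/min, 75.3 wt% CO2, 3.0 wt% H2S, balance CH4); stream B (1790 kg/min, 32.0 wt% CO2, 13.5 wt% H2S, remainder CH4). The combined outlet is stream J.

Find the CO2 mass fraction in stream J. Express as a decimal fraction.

Total flow out = 1220 + 1790 = 3010 kg/min.
CO2 in = 1220×0.753 + 1790×0.320 = 1491.5 kg/min.
CO2 mass fraction in J = 1491.5/3010 = 0.496.

0.496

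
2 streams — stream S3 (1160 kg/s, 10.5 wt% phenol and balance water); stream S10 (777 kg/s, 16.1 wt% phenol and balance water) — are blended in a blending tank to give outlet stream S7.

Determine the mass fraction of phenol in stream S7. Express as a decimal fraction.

Total flow out = 1160 + 777 = 1937 kg/s.
phenol in = 1160×0.105 + 777×0.161 = 246.9 kg/s.
phenol mass fraction in S7 = 246.9/1937 = 0.127.

0.127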